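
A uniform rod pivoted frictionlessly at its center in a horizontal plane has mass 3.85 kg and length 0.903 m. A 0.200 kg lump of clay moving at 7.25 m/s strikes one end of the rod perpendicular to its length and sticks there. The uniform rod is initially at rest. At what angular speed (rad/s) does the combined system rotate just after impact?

The axle reaction passes through the pivot and exerts no torque about it; angular momentum about the pivot is conserved through the impact.
I_p = (1/12)(3.85)(0.903)² = 0.2616 kg·m². Taking the sense of the lump of clay's angular momentum as positive, L_{lump} = m v R = (0.200)(7.25)(0.903/2) = 0.6547 kg·m²/s.
L_i = 0 + 0.6547 = 0.6547 kg·m²/s.
After sticking, I_f = I_p + m R² = 0.2616 + (0.200)(0.903/2)² = 0.3024 kg·m².
ω_f = L_i / I_f = 0.6547 / 0.3024 = 2.165 rad/s.

|ω_f| ≈ 2.17 rad/s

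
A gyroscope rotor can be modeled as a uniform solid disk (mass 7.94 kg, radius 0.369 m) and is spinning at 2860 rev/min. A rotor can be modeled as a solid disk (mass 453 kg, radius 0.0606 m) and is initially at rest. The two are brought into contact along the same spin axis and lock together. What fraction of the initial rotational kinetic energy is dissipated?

fraction ≈ 0.606

The coupling torques are internal; angular momentum about the shared axis is conserved.
Moments of inertia: I_A = ½(7.94)(0.369)² = 0.5406 kg·m²; I_B = ½(453)(0.0606)² = 0.8318 kg·m².
Taking A's sense as positive: L = (0.5406)(2860) = 1546 kg·m²·rpm.
Combined I = 0.5406 + 0.8318 = 1.372 kg·m².
ω_f = L / I = 1546 / 1.372 = 1127 rpm.
KE_i = ½ΣIω² = 24240 J; KE_f = ½(1.372)(118.0)² = 9550 J.
Fraction dissipated = (KE_i − KE_f)/KE_i = 0.6061.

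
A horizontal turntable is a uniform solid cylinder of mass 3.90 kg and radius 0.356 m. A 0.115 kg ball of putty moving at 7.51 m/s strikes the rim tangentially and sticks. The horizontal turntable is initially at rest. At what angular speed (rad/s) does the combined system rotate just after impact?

About the axle the impulsive forces during the collision are internal, so angular momentum about that axis is conserved.
I_p = ½(3.90)(0.356)² = 0.2471 kg·m². Taking the sense of the ball of putty's angular momentum as positive, L_{ball} = m v R = (0.115)(7.51)(0.356) = 0.3075 kg·m²/s.
L_i = 0 + 0.3075 = 0.3075 kg·m²/s.
After sticking, I_f = I_p + m R² = 0.2471 + (0.115)(0.356)² = 0.2617 kg·m².
ω_f = L_i / I_f = 0.3075 / 0.2617 = 1.175 rad/s.

|ω_f| ≈ 1.17 rad/s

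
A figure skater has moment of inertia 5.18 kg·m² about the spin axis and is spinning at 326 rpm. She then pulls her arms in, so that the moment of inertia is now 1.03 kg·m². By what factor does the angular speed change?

ω₂/ω₁ ≈ 5.03

No external torque acts about the spin axis, so angular momentum is conserved.
ω₂/ω₁ = I₁/I₂ = 5.180 / 1.030 = 5.029.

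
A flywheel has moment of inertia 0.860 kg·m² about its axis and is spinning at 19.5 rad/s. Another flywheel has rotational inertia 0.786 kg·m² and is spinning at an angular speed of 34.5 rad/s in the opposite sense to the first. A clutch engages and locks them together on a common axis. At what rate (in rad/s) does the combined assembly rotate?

|ω_f| ≈ 6.29 rad/s

The coupling torques are internal; angular momentum about the shared axis is conserved.
Taking A's sense as positive: L = (0.8600)(19.5) − (0.7860)(34.5) = -10.35 kg·m²·rad/s.
Combined I = 0.8600 + 0.7860 = 1.646 kg·m².
ω_f = L / I = -10.35 / 1.646 = -6.286 rad/s.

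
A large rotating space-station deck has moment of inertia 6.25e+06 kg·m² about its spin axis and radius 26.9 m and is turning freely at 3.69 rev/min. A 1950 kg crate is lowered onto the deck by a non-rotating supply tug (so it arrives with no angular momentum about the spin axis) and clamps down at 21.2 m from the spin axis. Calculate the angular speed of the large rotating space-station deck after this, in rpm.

No external torque acts about the spin axis; L_before = L_after.
Added inertia Σmr² = (1950)(21.2)² = 8.764e+05 kg·m²; I_f = 6.250e+06 + 8.764e+05 = 7.126e+06 kg·m².
ω_f = I_p ω_i / I_f = (6.250e+06)(3.69) / 7.126e+06 = 3.236 rpm.

ω_f ≈ 3.24 rpm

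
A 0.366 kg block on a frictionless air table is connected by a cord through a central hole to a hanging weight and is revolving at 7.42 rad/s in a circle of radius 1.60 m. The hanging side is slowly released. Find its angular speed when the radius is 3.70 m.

No torque about the axis ⇒ m r₁² ω₁ = m r₂² ω₂.
ω₂ = ω₁ (r₁/r₂)² = (7.42)(1.60/3.70)² = 1.388 rad/s.

ω₂ ≈ 1.39 rad/s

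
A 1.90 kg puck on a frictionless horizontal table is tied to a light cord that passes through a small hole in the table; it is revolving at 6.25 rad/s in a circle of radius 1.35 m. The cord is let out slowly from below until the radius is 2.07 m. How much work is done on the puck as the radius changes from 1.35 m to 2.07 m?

The constraining force is radial, so m r² ω about the center is conserved.
ω₂ = ω₁ (r₁/r₂)² = (6.25)(1.35/2.07)² = 2.658 rad/s.
W = ΔKE = ½m(v₂² − v₁²) = -38.87 J.

W ≈ -38.9 J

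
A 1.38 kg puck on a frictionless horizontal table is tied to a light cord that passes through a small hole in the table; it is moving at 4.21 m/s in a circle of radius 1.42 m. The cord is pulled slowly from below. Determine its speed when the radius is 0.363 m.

v₂ ≈ 16.5 m/s

The only horizontal force on the mass is along the cord (radial), so it exerts no torque about the hole and angular momentum m v r is conserved.
v₂ = v₁ r₁ / r₂ = (4.21)(1.42) / (0.363) = 16.47 m/s.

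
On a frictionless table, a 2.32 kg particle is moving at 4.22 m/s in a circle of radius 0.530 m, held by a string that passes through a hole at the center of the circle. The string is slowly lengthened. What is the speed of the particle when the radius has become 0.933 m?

The only horizontal force on the mass is along the cord (radial), so it exerts no torque about the hole and angular momentum m v r is conserved.
v₂ = v₁ r₁ / r₂ = (4.22)(0.530) / (0.933) = 2.397 m/s.

v₂ ≈ 2.40 m/s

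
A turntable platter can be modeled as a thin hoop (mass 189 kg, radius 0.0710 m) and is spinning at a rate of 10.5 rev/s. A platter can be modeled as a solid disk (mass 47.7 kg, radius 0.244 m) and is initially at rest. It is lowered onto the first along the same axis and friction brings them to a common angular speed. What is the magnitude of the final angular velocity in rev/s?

|ω_f| ≈ 4.22 rev/s

The coupling torques are internal; angular momentum about the shared axis is conserved.
Moments of inertia: I_A = (189)(0.0710)² = 0.9527 kg·m²; I_B = ½(47.7)(0.244)² = 1.420 kg·m².
Taking A's sense as positive: L = (0.9527)(10.5) = 10.00 kg·m²·rev/s.
Combined I = 0.9527 + 1.420 = 2.373 kg·m².
ω_f = L / I = 10.00 / 2.373 = 4.216 rev/s.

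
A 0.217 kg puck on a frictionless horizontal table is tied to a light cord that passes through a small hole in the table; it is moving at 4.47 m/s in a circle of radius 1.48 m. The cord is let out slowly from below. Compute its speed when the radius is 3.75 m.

Central (radial) force ⇒ zero torque about the center ⇒ m v r is constant.
v₂ = v₁ r₁ / r₂ = (4.47)(1.48) / (3.75) = 1.764 m/s.

v₂ ≈ 1.76 m/s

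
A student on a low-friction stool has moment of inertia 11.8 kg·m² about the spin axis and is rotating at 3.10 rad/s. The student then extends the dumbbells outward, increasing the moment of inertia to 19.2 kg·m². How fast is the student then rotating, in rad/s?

With no external torque about the axis, L is conserved: I₁ω₁ = I₂ω₂.
ω₂ = I₁ω₁ / I₂ = (11.80)(3.10 rad/s) / (19.20) = 1.905 rad/s.

ω₂ ≈ 1.91 rad/s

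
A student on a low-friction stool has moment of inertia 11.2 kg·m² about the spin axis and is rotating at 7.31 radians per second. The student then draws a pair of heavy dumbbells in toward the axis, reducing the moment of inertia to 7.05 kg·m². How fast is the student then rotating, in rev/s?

ω₂ ≈ 1.85 rev/s

Angular momentum about the spin axis is conserved since the torque about it is zero.
ω₂ = I₁ω₁ / I₂ = (11.20)(7.31 rad/s) / (7.050) = 11.61 rad/s = 1.848 rev/s.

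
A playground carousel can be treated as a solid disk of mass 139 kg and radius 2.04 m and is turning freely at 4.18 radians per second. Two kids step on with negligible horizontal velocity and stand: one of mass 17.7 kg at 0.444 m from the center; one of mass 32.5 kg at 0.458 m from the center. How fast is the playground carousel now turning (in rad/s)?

The added mass arrives with no angular momentum about the center, and any external torque about the center is negligible, so the system's angular momentum is conserved.
I_p = ½(139)(2.04)² = 289.2 kg·m².
Added inertia Σmr² = (17.7)(0.444)² + (32.5)(0.458)² = 10.31 kg·m²; I_f = 289.2 + 10.31 = 299.5 kg·m².
ω_f = I_p ω_i / I_f = (289.2)(4.18) / 299.5 = 4.036 rad/s.

ω_f ≈ 4.04 rad/s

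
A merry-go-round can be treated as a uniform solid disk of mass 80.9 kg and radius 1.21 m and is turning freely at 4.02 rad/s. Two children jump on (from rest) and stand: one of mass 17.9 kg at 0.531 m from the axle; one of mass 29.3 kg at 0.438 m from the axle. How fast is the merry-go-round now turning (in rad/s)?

No external torque acts about the axle; L_before = L_after.
I_p = ½(80.9)(1.21)² = 59.22 kg·m².
Added inertia Σmr² = (17.9)(0.531)² + (29.3)(0.438)² = 10.67 kg·m²; I_f = 59.22 + 10.67 = 69.89 kg·m².
ω_f = I_p ω_i / I_f = (59.22)(4.02) / 69.89 = 3.406 rad/s.

ω_f ≈ 3.41 rad/s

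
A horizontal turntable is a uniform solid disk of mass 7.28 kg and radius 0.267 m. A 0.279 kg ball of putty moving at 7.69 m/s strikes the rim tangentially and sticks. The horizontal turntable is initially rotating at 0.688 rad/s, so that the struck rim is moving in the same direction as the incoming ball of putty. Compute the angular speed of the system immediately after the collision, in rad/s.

About the axle the impulsive forces during the collision are internal, so angular momentum about that axis is conserved.
I_p = ½(7.28)(0.267)² = 0.2595 kg·m². Taking the sense of the ball of putty's angular momentum as positive, L_{ball} = m v R = (0.279)(7.69)(0.267) = 0.5729 kg·m²/s.
L_i = +I_p ω_p + m v R = +(0.2595)(0.688) + 0.5729 = 0.7514 kg·m²/s.
After sticking, I_f = I_p + m R² = 0.2595 + (0.279)(0.267)² = 0.2794 kg·m².
ω_f = L_i / I_f = 0.7514 / 0.2794 = 2.689 rad/s.

|ω_f| ≈ 2.69 rad/s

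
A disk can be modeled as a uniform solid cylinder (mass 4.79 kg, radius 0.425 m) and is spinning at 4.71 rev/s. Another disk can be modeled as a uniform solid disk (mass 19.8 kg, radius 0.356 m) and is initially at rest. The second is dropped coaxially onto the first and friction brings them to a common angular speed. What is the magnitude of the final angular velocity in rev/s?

|ω_f| ≈ 1.21 rev/s

No external torque acts about the common axis, so total angular momentum is conserved.
Moments of inertia: I_A = ½(4.79)(0.425)² = 0.4326 kg·m²; I_B = ½(19.8)(0.356)² = 1.255 kg·m².
Taking A's sense as positive: L = (0.4326)(4.71) = 2.038 kg·m²·rev/s.
Combined I = 0.4326 + 1.255 = 1.687 kg·m².
ω_f = L / I = 2.038 / 1.687 = 1.208 rev/s.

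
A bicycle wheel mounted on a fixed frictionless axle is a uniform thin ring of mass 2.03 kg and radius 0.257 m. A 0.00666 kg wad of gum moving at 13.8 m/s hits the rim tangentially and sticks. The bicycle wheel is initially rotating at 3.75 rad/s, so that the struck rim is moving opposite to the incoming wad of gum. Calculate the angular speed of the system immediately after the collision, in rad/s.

About the axle the impulsive forces during the collision are internal, so angular momentum about that axis is conserved.
I_p = (2.03)(0.257)² = 0.1341 kg·m². Taking the sense of the wad of gum's angular momentum as positive, L_{wad} = m v R = (0.00666)(13.8)(0.257) = 0.02362 kg·m²/s.
L_i = −I_p ω_p + m v R = −(0.1341)(3.75) + 0.02362 = -0.4792 kg·m²/s.
After sticking, I_f = I_p + m R² = 0.1341 + (0.00666)(0.257)² = 0.1345 kg·m².
ω_f = L_i / I_f = -0.4792 / 0.1345 = -3.562 rad/s.

|ω_f| ≈ 3.56 rad/s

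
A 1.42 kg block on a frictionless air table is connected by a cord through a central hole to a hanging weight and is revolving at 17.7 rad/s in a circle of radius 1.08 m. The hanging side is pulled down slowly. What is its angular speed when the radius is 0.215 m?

No torque about the axis ⇒ m r₁² ω₁ = m r₂² ω₂.
ω₂ = ω₁ (r₁/r₂)² = (17.7)(1.08/0.215)² = 446.6 rad/s.

ω₂ ≈ 447 rad/s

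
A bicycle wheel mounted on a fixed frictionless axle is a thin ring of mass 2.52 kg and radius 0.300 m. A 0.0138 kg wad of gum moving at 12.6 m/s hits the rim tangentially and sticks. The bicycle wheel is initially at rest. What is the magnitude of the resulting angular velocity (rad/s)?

About the axle the impulsive forces during the collision are internal, so angular momentum about that axis is conserved.
I_p = (2.52)(0.300)² = 0.2268 kg·m². Taking the sense of the wad of gum's angular momentum as positive, L_{wad} = m v R = (0.0138)(12.6)(0.300) = 0.05216 kg·m²/s.
L_i = 0 + 0.05216 = 0.05216 kg·m²/s.
After sticking, I_f = I_p + m R² = 0.2268 + (0.0138)(0.300)² = 0.2280 kg·m².
ω_f = L_i / I_f = 0.05216 / 0.2280 = 0.2287 rad/s.

|ω_f| ≈ 0.229 rad/s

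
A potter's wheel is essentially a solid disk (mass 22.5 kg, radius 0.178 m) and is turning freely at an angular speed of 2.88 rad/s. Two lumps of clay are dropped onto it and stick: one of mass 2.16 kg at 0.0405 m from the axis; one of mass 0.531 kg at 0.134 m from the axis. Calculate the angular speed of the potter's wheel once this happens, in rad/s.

No external torque acts about the axis; L_before = L_after.
I_p = ½(22.5)(0.178)² = 0.3564 kg·m².
Added inertia Σmr² = (2.16)(0.0405)² + (0.531)(0.134)² = 0.01308 kg·m²; I_f = 0.3564 + 0.01308 = 0.3695 kg·m².
ω_f = I_p ω_i / I_f = (0.3564)(2.88) / 0.3695 = 2.778 rad/s.

ω_f ≈ 2.78 rad/s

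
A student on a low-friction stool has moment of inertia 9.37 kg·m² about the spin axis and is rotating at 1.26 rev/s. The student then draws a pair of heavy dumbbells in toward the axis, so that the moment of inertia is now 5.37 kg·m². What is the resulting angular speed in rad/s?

ω₂ ≈ 13.8 rad/s

With no external torque about the axis, L is conserved: I₁ω₁ = I₂ω₂.
ω₂ = I₁ω₁ / I₂ = (9.370)(1.26 rev/s) / (5.370) = 2.199 rev/s = 13.81 rad/s.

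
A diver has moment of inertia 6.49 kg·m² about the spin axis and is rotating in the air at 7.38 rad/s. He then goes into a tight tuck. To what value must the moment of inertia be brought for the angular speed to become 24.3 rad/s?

With no external torque about the axis, L is conserved: I₁ω₁ = I₂ω₂.
I₂ = I₁ω₁ / ω₂ = (6.49)(7.38) / (24.3) = 1.971 kg·m².

I₂ ≈ 1.97 kg·m²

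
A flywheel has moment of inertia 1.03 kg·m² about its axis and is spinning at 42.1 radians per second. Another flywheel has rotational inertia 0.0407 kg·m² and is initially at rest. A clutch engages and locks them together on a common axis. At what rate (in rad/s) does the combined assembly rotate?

|ω_f| ≈ 40.5 rad/s

The coupling torques are internal; angular momentum about the shared axis is conserved.
Taking A's sense as positive: L = (1.030)(42.1) = 43.36 kg·m²·rad/s.
Combined I = 1.030 + 0.04070 = 1.071 kg·m².
ω_f = L / I = 43.36 / 1.071 = 40.50 rad/s.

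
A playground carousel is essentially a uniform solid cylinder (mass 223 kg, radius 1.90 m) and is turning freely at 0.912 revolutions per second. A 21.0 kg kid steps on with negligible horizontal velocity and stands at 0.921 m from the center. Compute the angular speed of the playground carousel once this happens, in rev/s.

No external torque acts about the center; L_before = L_after.
I_p = ½(223)(1.90)² = 402.5 kg·m².
Added inertia Σmr² = (21.0)(0.921)² = 17.81 kg·m²; I_f = 402.5 + 17.81 = 420.3 kg·m².
ω_f = I_p ω_i / I_f = (402.5)(0.912) / 420.3 = 0.8734 rev/s.

ω_f ≈ 0.873 rev/s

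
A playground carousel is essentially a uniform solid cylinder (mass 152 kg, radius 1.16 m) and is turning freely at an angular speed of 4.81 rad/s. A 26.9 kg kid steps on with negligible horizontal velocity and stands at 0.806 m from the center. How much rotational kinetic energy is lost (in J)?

energy lost ≈ 173 J

No external torque acts about the center; L_before = L_after.
I_p = ½(152)(1.16)² = 102.3 kg·m².
Added inertia Σmr² = (26.9)(0.806)² = 17.48 kg·m²; I_f = 102.3 + 17.48 = 119.7 kg·m².
ω_f = I_p ω_i / I_f = (102.3)(4.81) / 119.7 = 4.108 rad/s.
KE_i = ½(102.3)(4.810 rad/s)² = 1183 J; KE_f = ½(119.7)(4.108)² = 1010 J.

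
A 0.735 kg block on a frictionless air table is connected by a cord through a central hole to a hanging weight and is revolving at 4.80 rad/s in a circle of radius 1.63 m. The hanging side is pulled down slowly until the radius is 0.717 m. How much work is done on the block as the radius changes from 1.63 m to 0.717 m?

No torque about the axis ⇒ m r₁² ω₁ = m r₂² ω₂.
ω₂ = ω₁ (r₁/r₂)² = (4.80)(1.63/0.717)² = 24.81 rad/s.
W = ΔKE = ½m(v₂² − v₁²) = 93.77 J.

W ≈ 93.8 J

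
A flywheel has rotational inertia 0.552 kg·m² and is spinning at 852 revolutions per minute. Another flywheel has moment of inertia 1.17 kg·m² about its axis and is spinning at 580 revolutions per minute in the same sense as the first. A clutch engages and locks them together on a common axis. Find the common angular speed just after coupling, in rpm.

|ω_f| ≈ 667 rpm

The coupling torques are internal; angular momentum about the shared axis is conserved.
Taking A's sense as positive: L = (0.5520)(852) + (1.170)(580) = 1149 kg·m²·rpm.
Combined I = 0.5520 + 1.170 = 1.722 kg·m².
ω_f = L / I = 1149 / 1.722 = 667.2 rpm.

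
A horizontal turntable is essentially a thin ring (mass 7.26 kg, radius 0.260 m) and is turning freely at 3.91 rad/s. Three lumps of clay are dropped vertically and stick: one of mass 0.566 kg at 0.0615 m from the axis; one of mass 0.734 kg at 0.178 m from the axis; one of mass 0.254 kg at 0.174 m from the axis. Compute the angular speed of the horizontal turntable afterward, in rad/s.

The added mass arrives with no angular momentum about the axis, and any external torque about the axis is negligible, so the system's angular momentum is conserved.
I_p = (7.26)(0.260)² = 0.4908 kg·m².
Added inertia Σmr² = (0.566)(0.0615)² + (0.734)(0.178)² + (0.254)(0.174)² = 0.03309 kg·m²; I_f = 0.4908 + 0.03309 = 0.5239 kg·m².
ω_f = I_p ω_i / I_f = (0.4908)(3.91) / 0.5239 = 3.663 rad/s.

ω_f ≈ 3.66 rad/s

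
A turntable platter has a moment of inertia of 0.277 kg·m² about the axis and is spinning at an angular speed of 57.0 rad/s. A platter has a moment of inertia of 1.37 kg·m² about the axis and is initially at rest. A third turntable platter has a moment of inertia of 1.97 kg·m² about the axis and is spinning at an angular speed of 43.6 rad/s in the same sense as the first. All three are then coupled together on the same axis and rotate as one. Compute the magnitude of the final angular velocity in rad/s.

|ω_f| ≈ 28.1 rad/s

No external torque acts about the common axis, so total angular momentum is conserved.
Taking A's sense as positive: L = (0.2770)(57.0) + (1.970)(43.6) = 101.7 kg·m²·rad/s.
Combined I = 0.2770 + 1.370 + 1.970 = 3.617 kg·m².
ω_f = L / I = 101.7 / 3.617 = 28.11 rad/s.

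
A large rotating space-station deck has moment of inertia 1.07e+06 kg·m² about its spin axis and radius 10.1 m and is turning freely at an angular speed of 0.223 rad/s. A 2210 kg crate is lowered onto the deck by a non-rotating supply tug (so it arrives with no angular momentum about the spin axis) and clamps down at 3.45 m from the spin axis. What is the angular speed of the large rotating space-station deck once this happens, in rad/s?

ω_f ≈ 0.218 rad/s

The added mass arrives with no angular momentum about the spin axis, and any external torque about the spin axis is negligible, so the system's angular momentum is conserved.
Added inertia Σmr² = (2210)(3.45)² = 26300 kg·m²; I_f = 1.070e+06 + 26300 = 1.096e+06 kg·m².
ω_f = I_p ω_i / I_f = (1.070e+06)(0.223) / 1.096e+06 = 0.2176 rad/s.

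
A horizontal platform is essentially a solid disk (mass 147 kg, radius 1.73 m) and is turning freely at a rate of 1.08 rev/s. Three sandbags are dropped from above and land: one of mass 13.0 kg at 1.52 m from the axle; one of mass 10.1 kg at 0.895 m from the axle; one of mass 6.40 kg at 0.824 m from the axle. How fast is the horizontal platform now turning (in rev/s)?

The added mass arrives with no angular momentum about the axle, and any external torque about the axle is negligible, so the system's angular momentum is conserved.
I_p = ½(147)(1.73)² = 220.0 kg·m².
Added inertia Σmr² = (13.0)(1.52)² + (10.1)(0.895)² + (6.40)(0.824)² = 42.47 kg·m²; I_f = 220.0 + 42.47 = 262.4 kg·m².
ω_f = I_p ω_i / I_f = (220.0)(1.08) / 262.4 = 0.9052 rev/s.

ω_f ≈ 0.905 rev/s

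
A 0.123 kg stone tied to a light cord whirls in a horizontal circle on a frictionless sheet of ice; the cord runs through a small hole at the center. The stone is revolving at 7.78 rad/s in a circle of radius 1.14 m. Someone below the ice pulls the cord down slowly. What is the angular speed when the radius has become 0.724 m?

No torque about the axis ⇒ m r₁² ω₁ = m r₂² ω₂.
ω₂ = ω₁ (r₁/r₂)² = (7.78)(1.14/0.724)² = 19.29 rad/s.

ω₂ ≈ 19.3 rad/s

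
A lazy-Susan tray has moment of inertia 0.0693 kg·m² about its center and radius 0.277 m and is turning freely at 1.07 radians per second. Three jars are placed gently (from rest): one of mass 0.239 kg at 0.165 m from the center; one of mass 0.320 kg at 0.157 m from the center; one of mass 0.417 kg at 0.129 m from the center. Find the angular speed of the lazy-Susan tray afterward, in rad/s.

ω_f ≈ 0.818 rad/s

The added mass arrives with no angular momentum about the center, and any external torque about the center is negligible, so the system's angular momentum is conserved.
Added inertia Σmr² = (0.239)(0.165)² + (0.320)(0.157)² + (0.417)(0.129)² = 0.02133 kg·m²; I_f = 0.06930 + 0.02133 = 0.09063 kg·m².
ω_f = I_p ω_i / I_f = (0.06930)(1.07) / 0.09063 = 0.8181 rad/s.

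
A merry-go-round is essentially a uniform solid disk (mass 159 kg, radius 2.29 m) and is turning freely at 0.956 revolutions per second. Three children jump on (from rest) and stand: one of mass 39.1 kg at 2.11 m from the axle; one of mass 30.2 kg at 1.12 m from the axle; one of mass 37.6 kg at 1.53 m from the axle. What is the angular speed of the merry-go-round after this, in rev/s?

No external torque acts about the axle; L_before = L_after.
I_p = ½(159)(2.29)² = 416.9 kg·m².
Added inertia Σmr² = (39.1)(2.11)² + (30.2)(1.12)² + (37.6)(1.53)² = 300.0 kg·m²; I_f = 416.9 + 300.0 = 716.9 kg·m².
ω_f = I_p ω_i / I_f = (416.9)(0.956) / 716.9 = 0.5560 rev/s.

ω_f ≈ 0.556 rev/s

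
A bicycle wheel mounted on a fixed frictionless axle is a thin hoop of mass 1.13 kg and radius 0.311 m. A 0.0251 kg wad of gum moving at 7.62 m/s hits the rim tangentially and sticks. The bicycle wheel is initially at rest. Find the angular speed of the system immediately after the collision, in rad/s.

About the axle the impulsive forces during the collision are internal, so angular momentum about that axis is conserved.
I_p = (1.13)(0.311)² = 0.1093 kg·m². Taking the sense of the wad of gum's angular momentum as positive, L_{wad} = m v R = (0.0251)(7.62)(0.311) = 0.05948 kg·m²/s.
L_i = 0 + 0.05948 = 0.05948 kg·m²/s.
After sticking, I_f = I_p + m R² = 0.1093 + (0.0251)(0.311)² = 0.1117 kg·m².
ω_f = L_i / I_f = 0.05948 / 0.1117 = 0.5324 rad/s.

|ω_f| ≈ 0.532 rad/s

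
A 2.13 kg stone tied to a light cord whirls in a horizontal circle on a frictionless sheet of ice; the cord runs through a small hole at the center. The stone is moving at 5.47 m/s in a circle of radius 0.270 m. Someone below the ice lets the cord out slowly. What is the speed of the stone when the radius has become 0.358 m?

v₂ ≈ 4.13 m/s

Central (radial) force ⇒ zero torque about the center ⇒ m v r is constant.
v₂ = v₁ r₁ / r₂ = (5.47)(0.270) / (0.358) = 4.125 m/s.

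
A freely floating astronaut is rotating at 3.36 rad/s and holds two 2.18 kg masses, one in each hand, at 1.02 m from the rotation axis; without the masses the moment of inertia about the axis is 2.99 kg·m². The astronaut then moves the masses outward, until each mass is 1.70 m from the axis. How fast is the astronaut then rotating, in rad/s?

ω₂ ≈ 1.62 rad/s

With no external torque about the axis, L is conserved: I₁ω₁ = I₂ω₂.
I₁ = 2.99 + 2(2.18)(1.02)² = 7.526 kg·m²; I₂ = 2.99 + 2(2.18)(1.70)² = 15.59 kg·m².
ω₂ = I₁ω₁ / I₂ = (7.526)(3.36 rad/s) / (15.59) = 1.622 rad/s.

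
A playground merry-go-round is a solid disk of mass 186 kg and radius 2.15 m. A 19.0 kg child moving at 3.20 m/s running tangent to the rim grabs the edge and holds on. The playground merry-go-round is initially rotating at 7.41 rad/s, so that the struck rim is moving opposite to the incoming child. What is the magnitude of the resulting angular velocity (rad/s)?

|ω_f| ≈ 5.90 rad/s

The axle reaction passes through the axle and exerts no torque about it; angular momentum about the axle is conserved through the impact.
I_p = ½(186)(2.15)² = 429.9 kg·m². Taking the sense of the child's angular momentum as positive, L_{child} = m v R = (19.0)(3.20)(2.15) = 130.7 kg·m²/s.
L_i = −I_p ω_p + m v R = −(429.9)(7.41) + 130.7 = -3055 kg·m²/s.
After sticking, I_f = I_p + m R² = 429.9 + (19.0)(2.15)² = 517.7 kg·m².
ω_f = L_i / I_f = -3055 / 517.7 = -5.900 rad/s.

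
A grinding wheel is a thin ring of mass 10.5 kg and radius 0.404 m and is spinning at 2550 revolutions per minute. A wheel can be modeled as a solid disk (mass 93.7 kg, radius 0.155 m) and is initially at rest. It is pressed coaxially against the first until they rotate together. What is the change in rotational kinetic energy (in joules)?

ΔKE ≈ -24200 J

The coupling torques are internal; angular momentum about the shared axis is conserved.
Moments of inertia: I_A = (10.5)(0.404)² = 1.714 kg·m²; I_B = ½(93.7)(0.155)² = 1.126 kg·m².
Taking A's sense as positive: L = (1.714)(2550) = 4370 kg·m²·rpm.
Combined I = 1.714 + 1.126 = 2.839 kg·m².
ω_f = L / I = 4370 / 2.839 = 1539 rpm.
KE_i = ½ΣIω² = 61100 J; KE_f = ½(2.839)(161.2)² = 36880 J.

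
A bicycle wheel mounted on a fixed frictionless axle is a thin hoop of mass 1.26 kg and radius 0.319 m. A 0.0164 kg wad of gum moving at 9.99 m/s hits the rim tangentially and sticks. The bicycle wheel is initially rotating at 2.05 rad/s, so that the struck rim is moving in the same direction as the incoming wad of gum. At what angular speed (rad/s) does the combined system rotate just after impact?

About the axle the impulsive forces during the collision are internal, so angular momentum about that axis is conserved.
I_p = (1.26)(0.319)² = 0.1282 kg·m². Taking the sense of the wad of gum's angular momentum as positive, L_{wad} = m v R = (0.0164)(9.99)(0.319) = 0.05226 kg·m²/s.
L_i = +I_p ω_p + m v R = +(0.1282)(2.05) + 0.05226 = 0.3151 kg·m²/s.
After sticking, I_f = I_p + m R² = 0.1282 + (0.0164)(0.319)² = 0.1299 kg·m².
ω_f = L_i / I_f = 0.3151 / 0.1299 = 2.426 rad/s.

|ω_f| ≈ 2.43 rad/s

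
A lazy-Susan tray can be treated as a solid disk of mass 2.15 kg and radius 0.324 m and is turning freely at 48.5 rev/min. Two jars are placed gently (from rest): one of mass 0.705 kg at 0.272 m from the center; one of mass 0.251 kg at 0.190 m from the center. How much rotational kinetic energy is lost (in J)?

The added mass arrives with no angular momentum about the center, and any external torque about the center is negligible, so the system's angular momentum is conserved.
I_p = ½(2.15)(0.324)² = 0.1128 kg·m².
Added inertia Σmr² = (0.705)(0.272)² + (0.251)(0.190)² = 0.06122 kg·m²; I_f = 0.1128 + 0.06122 = 0.1741 kg·m².
ω_f = I_p ω_i / I_f = (0.1128)(48.5) / 0.1741 = 31.44 rpm.
KE_i = ½(0.1128)(5.079 rad/s)² = 1.455 J; KE_f = ½(0.1741)(3.293)² = 0.9436 J.

energy lost ≈ 0.512 J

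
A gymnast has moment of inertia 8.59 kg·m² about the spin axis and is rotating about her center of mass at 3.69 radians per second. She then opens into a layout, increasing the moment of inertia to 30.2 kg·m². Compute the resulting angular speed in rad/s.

ω₂ ≈ 1.05 rad/s

With no external torque about the axis, L is conserved: I₁ω₁ = I₂ω₂.
ω₂ = I₁ω₁ / I₂ = (8.590)(3.69 rad/s) / (30.20) = 1.050 rad/s.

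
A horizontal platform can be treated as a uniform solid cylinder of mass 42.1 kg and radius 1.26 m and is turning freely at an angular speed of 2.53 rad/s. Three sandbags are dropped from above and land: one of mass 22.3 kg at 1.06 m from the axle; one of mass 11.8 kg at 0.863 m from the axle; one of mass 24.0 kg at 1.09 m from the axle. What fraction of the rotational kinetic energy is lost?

fraction ≈ 0.651

The added mass arrives with no angular momentum about the axle, and any external torque about the axle is negligible, so the system's angular momentum is conserved.
I_p = ½(42.1)(1.26)² = 33.42 kg·m².
Added inertia Σmr² = (22.3)(1.06)² + (11.8)(0.863)² + (24.0)(1.09)² = 62.36 kg·m²; I_f = 33.42 + 62.36 = 95.78 kg·m².
ω_f = I_p ω_i / I_f = (33.42)(2.53) / 95.78 = 0.8828 rad/s.
KE_i = ½(33.42)(2.530 rad/s)² = 107.0 J; KE_f = ½(95.78)(0.8828)² = 37.32 J.
Fraction lost = 0.6511.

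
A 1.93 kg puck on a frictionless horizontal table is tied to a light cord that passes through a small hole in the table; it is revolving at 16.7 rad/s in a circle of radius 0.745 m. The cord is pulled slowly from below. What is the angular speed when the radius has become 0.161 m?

No torque about the axis ⇒ m r₁² ω₁ = m r₂² ω₂.
ω₂ = ω₁ (r₁/r₂)² = (16.7)(0.745/0.161)² = 357.6 rad/s.

ω₂ ≈ 358 rad/s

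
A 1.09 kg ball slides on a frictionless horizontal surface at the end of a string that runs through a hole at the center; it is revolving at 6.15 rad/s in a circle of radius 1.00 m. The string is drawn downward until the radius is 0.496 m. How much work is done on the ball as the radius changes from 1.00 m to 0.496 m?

The constraining force is radial, so m r² ω about the center is conserved.
ω₂ = ω₁ (r₁/r₂)² = (6.15)(1.00/0.496)² = 25.00 rad/s.
W = ΔKE = ½m(v₂² − v₁²) = 63.18 J.

W ≈ 63.2 J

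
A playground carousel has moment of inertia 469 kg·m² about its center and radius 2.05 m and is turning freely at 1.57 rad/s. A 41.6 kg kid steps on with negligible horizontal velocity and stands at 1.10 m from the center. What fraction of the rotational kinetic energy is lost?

fraction ≈ 0.0969

No external torque acts about the center; L_before = L_after.
Added inertia Σmr² = (41.6)(1.10)² = 50.34 kg·m²; I_f = 469.0 + 50.34 = 519.3 kg·m².
ω_f = I_p ω_i / I_f = (469.0)(1.57) / 519.3 = 1.418 rad/s.
KE_i = ½(469.0)(1.570 rad/s)² = 578.0 J; KE_f = ½(519.3)(1.418)² = 522.0 J.
Fraction lost = 0.09692.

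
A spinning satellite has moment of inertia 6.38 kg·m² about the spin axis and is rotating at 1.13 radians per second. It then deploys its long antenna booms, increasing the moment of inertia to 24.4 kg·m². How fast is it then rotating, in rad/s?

No external torque acts about the spin axis, so angular momentum is conserved.
ω₂ = I₁ω₁ / I₂ = (6.380)(1.13 rad/s) / (24.40) = 0.2955 rad/s.

ω₂ ≈ 0.295 rad/s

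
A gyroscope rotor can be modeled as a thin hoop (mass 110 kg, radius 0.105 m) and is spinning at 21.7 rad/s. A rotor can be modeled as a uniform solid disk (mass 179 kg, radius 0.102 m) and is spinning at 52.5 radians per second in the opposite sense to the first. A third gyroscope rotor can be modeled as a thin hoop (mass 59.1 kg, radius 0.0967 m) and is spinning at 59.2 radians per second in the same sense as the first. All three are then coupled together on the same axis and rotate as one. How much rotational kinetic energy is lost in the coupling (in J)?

No external torque acts about the common axis, so total angular momentum is conserved.
Moments of inertia: I_A = (110)(0.105)² = 1.213 kg·m²; I_B = ½(179)(0.102)² = 0.9312 kg·m²; I_C = (59.1)(0.0967)² = 0.5526 kg·m².
Taking A's sense as positive: L = (1.213)(21.7) − (0.9312)(52.5) + (0.5526)(59.2) = 10.15 kg·m²·rad/s.
Combined I = 1.213 + 0.9312 + 0.5526 = 2.697 kg·m².
ω_f = L / I = 10.15 / 2.697 = 3.763 rad/s.
KE_i = ½ΣIω² = 2537 J; KE_f = ½(2.697)(3.763)² = 19.09 J.

ΔKE lost ≈ 2520 J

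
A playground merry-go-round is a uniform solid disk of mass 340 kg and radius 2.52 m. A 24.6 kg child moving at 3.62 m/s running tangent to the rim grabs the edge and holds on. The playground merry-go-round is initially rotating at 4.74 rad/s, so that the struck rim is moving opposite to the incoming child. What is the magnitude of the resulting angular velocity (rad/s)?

|ω_f| ≈ 3.96 rad/s

The axle reaction passes through the axle and exerts no torque about it; angular momentum about the axle is conserved through the impact.
I_p = ½(340)(2.52)² = 1080 kg·m². Taking the sense of the child's angular momentum as positive, L_{child} = m v R = (24.6)(3.62)(2.52) = 224.4 kg·m²/s.
L_i = −I_p ω_p + m v R = −(1080)(4.74) + 224.4 = -4893 kg·m²/s.
After sticking, I_f = I_p + m R² = 1080 + (24.6)(2.52)² = 1236 kg·m².
ω_f = L_i / I_f = -4893 / 1236 = -3.959 rad/s.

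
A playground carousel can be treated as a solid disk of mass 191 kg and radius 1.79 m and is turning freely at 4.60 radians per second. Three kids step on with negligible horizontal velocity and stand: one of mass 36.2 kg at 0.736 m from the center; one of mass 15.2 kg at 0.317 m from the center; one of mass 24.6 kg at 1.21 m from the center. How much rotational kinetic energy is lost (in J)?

No external torque acts about the center; L_before = L_after.
I_p = ½(191)(1.79)² = 306.0 kg·m².
Added inertia Σmr² = (36.2)(0.736)² + (15.2)(0.317)² + (24.6)(1.21)² = 57.15 kg·m²; I_f = 306.0 + 57.15 = 363.1 kg·m².
ω_f = I_p ω_i / I_f = (306.0)(4.60) / 363.1 = 3.876 rad/s.
KE_i = ½(306.0)(4.600 rad/s)² = 3237 J; KE_f = ½(363.1)(3.876)² = 2728 J.

energy lost ≈ 510 J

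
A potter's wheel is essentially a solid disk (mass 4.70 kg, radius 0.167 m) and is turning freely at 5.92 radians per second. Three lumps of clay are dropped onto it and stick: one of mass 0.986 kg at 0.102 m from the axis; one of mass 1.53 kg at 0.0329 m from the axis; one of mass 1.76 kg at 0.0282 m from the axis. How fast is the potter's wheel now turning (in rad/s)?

ω_f ≈ 4.92 rad/s

No external torque acts about the axis; L_before = L_after.
I_p = ½(4.70)(0.167)² = 0.06554 kg·m².
Added inertia Σmr² = (0.986)(0.102)² + (1.53)(0.0329)² + (1.76)(0.0282)² = 0.01331 kg·m²; I_f = 0.06554 + 0.01331 = 0.07885 kg·m².
ω_f = I_p ω_i / I_f = (0.06554)(5.92) / 0.07885 = 4.920 rad/s.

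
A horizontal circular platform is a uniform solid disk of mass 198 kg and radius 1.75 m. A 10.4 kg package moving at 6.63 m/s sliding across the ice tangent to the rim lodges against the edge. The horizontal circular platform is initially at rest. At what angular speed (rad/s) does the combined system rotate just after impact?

|ω_f| ≈ 0.360 rad/s

About the central axle the impulsive forces during the collision are internal, so angular momentum about that axis is conserved.
I_p = ½(198)(1.75)² = 303.2 kg·m². Taking the sense of the package's angular momentum as positive, L_{package} = m v R = (10.4)(6.63)(1.75) = 120.7 kg·m²/s.
L_i = 0 + 120.7 = 120.7 kg·m²/s.
After sticking, I_f = I_p + m R² = 303.2 + (10.4)(1.75)² = 335.0 kg·m².
ω_f = L_i / I_f = 120.7 / 335.0 = 0.3602 rad/s.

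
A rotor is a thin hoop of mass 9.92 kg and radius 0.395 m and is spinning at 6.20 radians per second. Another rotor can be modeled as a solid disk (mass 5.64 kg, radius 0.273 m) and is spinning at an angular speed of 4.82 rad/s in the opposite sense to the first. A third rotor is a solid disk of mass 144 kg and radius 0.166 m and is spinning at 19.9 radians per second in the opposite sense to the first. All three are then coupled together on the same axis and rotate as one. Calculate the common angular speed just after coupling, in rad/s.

No external torque acts about the common axis, so total angular momentum is conserved.
Moments of inertia: I_A = (9.92)(0.395)² = 1.548 kg·m²; I_B = ½(5.64)(0.273)² = 0.2102 kg·m²; I_C = ½(144)(0.166)² = 1.984 kg·m².
Taking A's sense as positive: L = (1.548)(6.20) − (0.2102)(4.82) − (1.984)(19.9) = -30.90 kg·m²·rad/s.
Combined I = 1.548 + 0.2102 + 1.984 = 3.742 kg·m².
ω_f = L / I = -30.90 / 3.742 = -8.257 rad/s.

|ω_f| ≈ 8.26 rad/s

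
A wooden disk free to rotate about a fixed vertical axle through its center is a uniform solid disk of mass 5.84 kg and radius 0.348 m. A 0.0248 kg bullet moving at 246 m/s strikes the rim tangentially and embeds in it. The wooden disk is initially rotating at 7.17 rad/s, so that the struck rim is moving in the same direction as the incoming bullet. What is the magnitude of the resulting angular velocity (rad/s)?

|ω_f| ≈ 13.1 rad/s

The axle reaction passes through the axle and exerts no torque about it; angular momentum about the axle is conserved through the impact.
I_p = ½(5.84)(0.348)² = 0.3536 kg·m². Taking the sense of the bullet's angular momentum as positive, L_{bullet} = m v R = (0.0248)(246)(0.348) = 2.123 kg·m²/s.
L_i = +I_p ω_p + m v R = +(0.3536)(7.17) + 2.123 = 4.659 kg·m²/s.
After sticking, I_f = I_p + m R² = 0.3536 + (0.0248)(0.348)² = 0.3566 kg·m².
ω_f = L_i / I_f = 4.659 / 0.3566 = 13.06 rad/s.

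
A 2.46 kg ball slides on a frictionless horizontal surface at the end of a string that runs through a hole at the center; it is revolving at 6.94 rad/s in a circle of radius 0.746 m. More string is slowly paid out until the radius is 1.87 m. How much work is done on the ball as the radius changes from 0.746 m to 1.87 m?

The constraining force is radial, so m r² ω about the center is conserved.
ω₂ = ω₁ (r₁/r₂)² = (6.94)(0.746/1.87)² = 1.104 rad/s.
W = ΔKE = ½m(v₂² − v₁²) = -27.72 J.

W ≈ -27.7 J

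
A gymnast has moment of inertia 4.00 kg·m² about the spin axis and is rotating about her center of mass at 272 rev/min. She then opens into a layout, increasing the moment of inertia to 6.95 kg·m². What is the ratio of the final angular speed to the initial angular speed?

ω₂/ω₁ ≈ 0.576

With no external torque about the axis, L is conserved: I₁ω₁ = I₂ω₂.
ω₂/ω₁ = I₁/I₂ = 4.000 / 6.950 = 0.5755.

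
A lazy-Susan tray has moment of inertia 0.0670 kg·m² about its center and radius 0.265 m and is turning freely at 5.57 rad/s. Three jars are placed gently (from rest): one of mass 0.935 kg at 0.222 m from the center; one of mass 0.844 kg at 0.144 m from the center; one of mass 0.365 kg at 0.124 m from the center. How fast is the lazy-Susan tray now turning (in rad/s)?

ω_f ≈ 2.74 rad/s

The added mass arrives with no angular momentum about the center, and any external torque about the center is negligible, so the system's angular momentum is conserved.
Added inertia Σmr² = (0.935)(0.222)² + (0.844)(0.144)² + (0.365)(0.124)² = 0.06919 kg·m²; I_f = 0.06700 + 0.06919 = 0.1362 kg·m².
ω_f = I_p ω_i / I_f = (0.06700)(5.57) / 0.1362 = 2.740 rad/s.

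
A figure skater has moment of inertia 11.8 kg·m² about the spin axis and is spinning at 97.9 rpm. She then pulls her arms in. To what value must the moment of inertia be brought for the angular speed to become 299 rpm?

Angular momentum about the spin axis is conserved since the torque about it is zero.
I₂ = I₁ω₁ / ω₂ = (11.8)(97.9) / (299) = 3.864 kg·m².

I₂ ≈ 3.86 kg·m²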